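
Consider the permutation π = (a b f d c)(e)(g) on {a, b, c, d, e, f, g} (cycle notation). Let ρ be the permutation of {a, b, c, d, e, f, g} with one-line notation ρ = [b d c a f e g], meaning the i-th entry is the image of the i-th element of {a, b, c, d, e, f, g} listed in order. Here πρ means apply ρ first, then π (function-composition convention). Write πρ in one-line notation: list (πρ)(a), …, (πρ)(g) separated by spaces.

f c a b d e g

Chase each element through ρ then π: a → b → f; b → d → c; c → c → a; d → a → b; e → f → d; f → e → e; g → g → g.
So πρ in one-line form is f c a b d e g.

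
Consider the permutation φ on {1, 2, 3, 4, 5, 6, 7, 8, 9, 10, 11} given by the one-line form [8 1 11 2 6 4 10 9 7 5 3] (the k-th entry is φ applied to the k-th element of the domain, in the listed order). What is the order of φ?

Writing φ as disjoint cycles, the cycle lengths are 9, 2.
The order is lcm(9, 2) = 18.

18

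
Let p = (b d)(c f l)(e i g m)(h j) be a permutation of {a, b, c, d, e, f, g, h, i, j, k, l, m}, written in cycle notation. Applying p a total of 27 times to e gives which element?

m

e lies in the 4-cycle (e i g m).
Powers repeat with period 4 on this cycle, and 27 mod 4 = 3, so p^27(e) = p^3(e).
Advancing 3 steps from e: e → i → g → m.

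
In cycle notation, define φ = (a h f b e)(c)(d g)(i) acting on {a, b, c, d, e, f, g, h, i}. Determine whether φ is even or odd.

The cycle lengths are 5, 2, 1, 1.
A cycle is odd iff its length is even; φ has 1 even-length cycle, so sgn(φ) = (−1)^1 and φ is odd.

odd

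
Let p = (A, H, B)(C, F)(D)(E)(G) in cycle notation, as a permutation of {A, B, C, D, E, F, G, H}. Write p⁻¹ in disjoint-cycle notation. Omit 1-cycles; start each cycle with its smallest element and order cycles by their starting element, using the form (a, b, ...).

The inverse reverses each cycle.
After reversing and putting each cycle's least element first, p⁻¹ = (A, B, H)(C, F).

(A, B, H)(C, F)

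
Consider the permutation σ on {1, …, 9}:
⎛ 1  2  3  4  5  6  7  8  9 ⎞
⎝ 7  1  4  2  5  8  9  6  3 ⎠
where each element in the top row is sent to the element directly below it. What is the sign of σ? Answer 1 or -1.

In disjoint-cycle form the cycle lengths are 6, 2, 1.
A cycle is odd iff its length is even; σ has 2 even-length cycles, so sgn(σ) = (−1)^2 and σ is even.

1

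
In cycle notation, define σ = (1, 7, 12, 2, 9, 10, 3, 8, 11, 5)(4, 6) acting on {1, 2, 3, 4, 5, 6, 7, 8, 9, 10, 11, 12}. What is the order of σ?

10

The cycle type of σ is (10, 2).
The order of σ is the least common multiple of its cycle lengths: lcm(10, 2) = 10.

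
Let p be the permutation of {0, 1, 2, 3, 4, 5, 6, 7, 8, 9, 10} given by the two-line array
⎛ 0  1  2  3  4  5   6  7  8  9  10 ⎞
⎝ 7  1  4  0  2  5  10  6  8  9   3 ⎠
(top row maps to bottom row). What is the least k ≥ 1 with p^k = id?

10

Writing p as disjoint cycles, the cycle lengths are 5, 2, 1, 1, 1, 1.
Since disjoint cycles commute, ord(p) = lcm(5, 2) = 10.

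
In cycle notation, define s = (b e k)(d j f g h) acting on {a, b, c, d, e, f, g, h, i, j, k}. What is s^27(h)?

j

h lies in the 5-cycle (d j f g h).
Powers repeat with period 5 on this cycle, and 27 mod 5 = 2, so s^27(h) = s^2(h).
Stepping 2 places around the cycle: h → d → j.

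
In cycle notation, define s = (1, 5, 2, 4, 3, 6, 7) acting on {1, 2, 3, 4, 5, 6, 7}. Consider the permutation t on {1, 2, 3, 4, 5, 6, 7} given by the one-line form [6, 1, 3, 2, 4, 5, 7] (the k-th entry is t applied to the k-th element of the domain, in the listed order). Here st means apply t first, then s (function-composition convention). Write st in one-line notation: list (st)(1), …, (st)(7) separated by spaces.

(st)(x) = s(t(x)). Computing each image: s(t(1)) = s(6) = 7, s(t(2)) = s(1) = 5, s(t(3)) = s(3) = 6, s(t(4)) = s(2) = 4, s(t(5)) = s(4) = 3, s(t(6)) = s(5) = 2, s(t(7)) = s(7) = 1.
Hence st = [7 5 6 4 3 2 1].

7 5 6 4 3 2 1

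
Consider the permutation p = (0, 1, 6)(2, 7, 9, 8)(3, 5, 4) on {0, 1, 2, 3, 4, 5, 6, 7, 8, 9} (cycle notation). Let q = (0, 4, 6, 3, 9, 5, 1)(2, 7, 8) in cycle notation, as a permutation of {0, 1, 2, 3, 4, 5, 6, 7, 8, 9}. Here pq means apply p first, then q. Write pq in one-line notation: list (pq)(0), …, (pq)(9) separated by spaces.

0 3 8 1 9 6 4 5 7 2

(pq)(x) = q(p(x)). Computing each image: q(p(0)) = q(1) = 0, q(p(1)) = q(6) = 3, q(p(2)) = q(7) = 8, q(p(3)) = q(5) = 1, q(p(4)) = q(3) = 9, q(p(5)) = q(4) = 6, q(p(6)) = q(0) = 4, q(p(7)) = q(9) = 5, q(p(8)) = q(2) = 7, q(p(9)) = q(8) = 2.
Hence pq = [0 3 8 1 9 6 4 5 7 2].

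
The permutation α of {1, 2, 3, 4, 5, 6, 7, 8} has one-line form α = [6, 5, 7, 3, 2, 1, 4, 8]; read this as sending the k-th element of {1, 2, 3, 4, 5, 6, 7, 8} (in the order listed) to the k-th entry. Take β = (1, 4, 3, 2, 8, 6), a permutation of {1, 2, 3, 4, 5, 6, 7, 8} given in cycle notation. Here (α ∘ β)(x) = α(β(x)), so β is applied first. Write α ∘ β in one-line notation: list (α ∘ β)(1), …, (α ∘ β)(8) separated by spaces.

(α ∘ β)(x) = α(β(x)). Computing each image: α(β(1)) = α(4) = 3, α(β(2)) = α(8) = 8, α(β(3)) = α(2) = 5, α(β(4)) = α(3) = 7, α(β(5)) = α(5) = 2, α(β(6)) = α(1) = 6, α(β(7)) = α(7) = 4, α(β(8)) = α(6) = 1.
Hence α ∘ β = [3 8 5 7 2 6 4 1].

3 8 5 7 2 6 4 1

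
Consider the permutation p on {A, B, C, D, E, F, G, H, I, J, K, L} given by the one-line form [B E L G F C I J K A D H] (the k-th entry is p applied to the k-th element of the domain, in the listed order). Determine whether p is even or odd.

In disjoint-cycle form the cycle lengths are 8, 4.
A cycle of length ℓ contributes ℓ−1 transpositions, so p is a product of 7 + 3 = 10 transpositions — even.

even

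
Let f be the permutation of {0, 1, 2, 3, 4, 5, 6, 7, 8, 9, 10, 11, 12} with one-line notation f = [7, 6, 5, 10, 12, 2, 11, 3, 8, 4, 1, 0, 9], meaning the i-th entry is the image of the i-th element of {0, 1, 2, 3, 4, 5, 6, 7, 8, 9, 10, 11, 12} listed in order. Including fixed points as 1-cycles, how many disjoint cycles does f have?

The cycle decomposition is (0, 7, 3, 10, 1, 6, 11)(2, 5)(4, 12, 9)(8), which has 4 cycles (counting 1-cycles).

4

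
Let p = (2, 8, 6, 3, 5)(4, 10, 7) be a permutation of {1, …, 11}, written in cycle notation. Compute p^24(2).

2 lies in the 5-cycle (2, 8, 6, 3, 5).
On a 5-cycle, p^5 is the identity, so p^24 = p^4 there (24 ≡ 4 mod 5).
Stepping 4 places around the cycle: 2 → 8 → 6 → 3 → 5.

5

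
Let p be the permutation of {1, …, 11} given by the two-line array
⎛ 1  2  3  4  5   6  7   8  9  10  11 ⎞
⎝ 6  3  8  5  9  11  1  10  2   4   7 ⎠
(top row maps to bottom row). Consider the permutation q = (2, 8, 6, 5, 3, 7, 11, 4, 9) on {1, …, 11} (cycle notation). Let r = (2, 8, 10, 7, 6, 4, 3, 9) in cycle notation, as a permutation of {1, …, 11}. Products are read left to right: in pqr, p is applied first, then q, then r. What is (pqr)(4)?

(pqr)(4) = r(q(p(4))). p(4) = 5, then q(5) = 3, then r(3) = 9, so the result is 9.

9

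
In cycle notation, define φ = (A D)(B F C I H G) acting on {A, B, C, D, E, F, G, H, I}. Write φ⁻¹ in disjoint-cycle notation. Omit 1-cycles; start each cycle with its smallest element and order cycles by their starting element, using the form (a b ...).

The inverse reverses each cycle.
After reversing and putting each cycle's least element first, φ⁻¹ = (A D)(B G H I C F).

(A D)(B G H I C F)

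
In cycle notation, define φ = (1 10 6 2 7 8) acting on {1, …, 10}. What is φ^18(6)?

6 lies in the 6-cycle (1 10 6 2 7 8).
Since the cycle has length 6, φ^18 acts on it the same as φ^0 (18 mod 6 = 0).
So φ^18(6) = 6.

6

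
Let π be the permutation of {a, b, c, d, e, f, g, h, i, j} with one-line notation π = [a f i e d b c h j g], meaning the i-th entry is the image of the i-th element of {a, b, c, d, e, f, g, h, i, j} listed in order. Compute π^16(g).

g

Tracing g → c → … returns to g after 4 steps, so g lies in a 4-cycle (c i j g).
Since the cycle has length 4, π^16 acts on it the same as π^0 (16 mod 4 = 0).
So π^16(g) = g.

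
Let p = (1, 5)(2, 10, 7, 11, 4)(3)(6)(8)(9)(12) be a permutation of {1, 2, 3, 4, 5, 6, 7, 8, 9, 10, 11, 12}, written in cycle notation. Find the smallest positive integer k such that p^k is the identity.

The cycle type of p is (5, 2, 1, 1, 1, 1, 1).
The order of p is the least common multiple of its cycle lengths: lcm(5, 2) = 10.

10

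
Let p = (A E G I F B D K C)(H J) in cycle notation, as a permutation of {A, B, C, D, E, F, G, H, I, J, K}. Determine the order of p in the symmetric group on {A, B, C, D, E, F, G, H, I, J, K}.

The cycle type of p is (9, 2).
Since disjoint cycles commute, ord(p) = lcm(9, 2) = 18.

18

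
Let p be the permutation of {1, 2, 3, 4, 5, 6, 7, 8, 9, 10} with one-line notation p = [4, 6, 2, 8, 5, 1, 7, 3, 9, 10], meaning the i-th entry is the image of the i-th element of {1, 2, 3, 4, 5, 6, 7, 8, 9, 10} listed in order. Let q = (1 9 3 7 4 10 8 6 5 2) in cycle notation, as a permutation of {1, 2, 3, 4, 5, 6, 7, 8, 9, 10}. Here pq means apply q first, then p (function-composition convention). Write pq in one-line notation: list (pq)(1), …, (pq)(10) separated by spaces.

(pq)(x) = p(q(x)). Computing each image: p(q(1)) = p(9) = 9, p(q(2)) = p(1) = 4, p(q(3)) = p(7) = 7, p(q(4)) = p(10) = 10, p(q(5)) = p(2) = 6, p(q(6)) = p(5) = 5, p(q(7)) = p(4) = 8, p(q(8)) = p(6) = 1, p(q(9)) = p(3) = 2, p(q(10)) = p(8) = 3.
Hence pq = [9 4 7 10 6 5 8 1 2 3].

9 4 7 10 6 5 8 1 2 3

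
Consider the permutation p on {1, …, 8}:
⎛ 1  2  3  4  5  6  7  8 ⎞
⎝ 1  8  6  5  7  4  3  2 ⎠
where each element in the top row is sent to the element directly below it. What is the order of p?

10

The disjoint-cycle form of p has cycle lengths 5, 2, 1.
Since disjoint cycles commute, ord(p) = lcm(5, 2) = 10.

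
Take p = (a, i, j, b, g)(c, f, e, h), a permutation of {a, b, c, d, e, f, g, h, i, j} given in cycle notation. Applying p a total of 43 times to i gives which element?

g

i lies in the 5-cycle (a, i, j, b, g).
Since the cycle has length 5, p^43 acts on it the same as p^3 (43 mod 5 = 3).
Advancing 3 steps from i: i → j → b → g.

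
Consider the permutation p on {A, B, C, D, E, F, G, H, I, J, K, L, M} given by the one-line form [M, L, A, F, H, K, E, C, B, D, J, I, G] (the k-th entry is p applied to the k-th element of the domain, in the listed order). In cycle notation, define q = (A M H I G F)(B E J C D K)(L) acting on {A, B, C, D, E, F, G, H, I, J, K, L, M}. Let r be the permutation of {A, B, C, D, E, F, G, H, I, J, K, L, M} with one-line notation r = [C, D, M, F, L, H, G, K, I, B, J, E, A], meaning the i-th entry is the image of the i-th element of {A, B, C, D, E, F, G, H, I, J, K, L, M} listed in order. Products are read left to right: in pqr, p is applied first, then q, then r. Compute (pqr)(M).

Chase M: p(M) = G; q(G) = F; r(F) = H. Hence (pqr)(M) = H.

H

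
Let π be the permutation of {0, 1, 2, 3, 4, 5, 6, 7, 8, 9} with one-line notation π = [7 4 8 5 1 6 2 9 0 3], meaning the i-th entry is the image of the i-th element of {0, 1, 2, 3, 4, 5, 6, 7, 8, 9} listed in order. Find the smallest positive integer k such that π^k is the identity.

Decomposing into disjoint cycles gives cycle lengths 8, 2.
The order is lcm(8, 2) = 8.

8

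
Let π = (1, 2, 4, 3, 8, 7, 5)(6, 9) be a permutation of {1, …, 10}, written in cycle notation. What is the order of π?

14

The disjoint cycles have lengths 7, 2, 1.
The order of π is the least common multiple of its cycle lengths: lcm(7, 2) = 14.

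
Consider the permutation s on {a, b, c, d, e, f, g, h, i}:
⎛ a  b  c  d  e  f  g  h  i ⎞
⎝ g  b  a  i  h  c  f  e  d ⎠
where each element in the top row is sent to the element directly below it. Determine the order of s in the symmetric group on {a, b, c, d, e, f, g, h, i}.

The disjoint-cycle form of s has cycle lengths 4, 2, 2, 1.
The order of s is the least common multiple of its cycle lengths: lcm(4, 2, 2) = 4.

4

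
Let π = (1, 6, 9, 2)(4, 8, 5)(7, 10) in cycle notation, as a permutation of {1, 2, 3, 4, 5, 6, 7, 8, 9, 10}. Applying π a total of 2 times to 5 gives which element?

8

5 lies in the 3-cycle (4, 8, 5).
Stepping 2 places around the cycle: 5 → 4 → 8.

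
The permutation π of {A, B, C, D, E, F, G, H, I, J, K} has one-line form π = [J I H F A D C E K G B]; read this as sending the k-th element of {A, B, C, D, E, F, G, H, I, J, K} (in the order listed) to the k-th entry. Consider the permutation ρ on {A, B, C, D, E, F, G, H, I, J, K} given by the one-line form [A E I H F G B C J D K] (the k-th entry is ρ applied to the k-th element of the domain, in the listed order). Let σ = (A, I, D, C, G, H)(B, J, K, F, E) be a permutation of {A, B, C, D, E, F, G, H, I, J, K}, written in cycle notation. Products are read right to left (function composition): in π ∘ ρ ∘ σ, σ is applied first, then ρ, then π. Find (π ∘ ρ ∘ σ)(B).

F

Chase B: σ(B) = J; ρ(J) = D; π(D) = F. Hence (π ∘ ρ ∘ σ)(B) = F.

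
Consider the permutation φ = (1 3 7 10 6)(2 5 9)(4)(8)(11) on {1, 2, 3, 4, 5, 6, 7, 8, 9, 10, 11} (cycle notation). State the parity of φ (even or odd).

The cycle lengths are 5, 3, 1, 1, 1.
A cycle is odd iff its length is even; φ has 0 even-length cycles, so sgn(φ) = (−1)^0 and φ is even.

even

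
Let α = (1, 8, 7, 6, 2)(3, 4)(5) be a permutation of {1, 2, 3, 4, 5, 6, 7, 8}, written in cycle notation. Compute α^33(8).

8 lies in the 5-cycle (1, 8, 7, 6, 2).
Since the cycle has length 5, α^33 acts on it the same as α^3 (33 mod 5 = 3).
Stepping 3 places around the cycle: 8 → 7 → 6 → 2.

2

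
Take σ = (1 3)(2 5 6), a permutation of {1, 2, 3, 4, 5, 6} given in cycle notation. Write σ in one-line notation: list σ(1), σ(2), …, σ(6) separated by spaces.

3 5 1 4 6 2

Image by image: 1→3, 2→5, 3→1, 4→4, 5→6, 6→2.
So the one-line form is 3 5 1 4 6 2.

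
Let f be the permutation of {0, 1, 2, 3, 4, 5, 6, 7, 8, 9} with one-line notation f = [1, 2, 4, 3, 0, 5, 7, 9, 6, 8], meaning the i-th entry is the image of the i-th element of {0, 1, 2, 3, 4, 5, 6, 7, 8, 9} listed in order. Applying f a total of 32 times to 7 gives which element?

Tracing 7 → 9 → … returns to 7 after 4 steps, so 7 lies in a 4-cycle (6, 7, 9, 8).
Powers repeat with period 4 on this cycle, and 32 mod 4 = 0, so f^32(7) = f^0(7).
So f^32(7) = 7.

7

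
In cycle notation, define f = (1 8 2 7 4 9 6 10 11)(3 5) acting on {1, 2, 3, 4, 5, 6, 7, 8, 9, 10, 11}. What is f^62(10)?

10 lies in the 9-cycle (1 8 2 7 4 9 6 10 11).
Since the cycle has length 9, f^62 acts on it the same as f^8 (62 mod 9 = 8).
Stepping 8 places around the cycle: 10 → 11 → 1 → 8 → 2 → 7 → 4 → 9 → 6.

6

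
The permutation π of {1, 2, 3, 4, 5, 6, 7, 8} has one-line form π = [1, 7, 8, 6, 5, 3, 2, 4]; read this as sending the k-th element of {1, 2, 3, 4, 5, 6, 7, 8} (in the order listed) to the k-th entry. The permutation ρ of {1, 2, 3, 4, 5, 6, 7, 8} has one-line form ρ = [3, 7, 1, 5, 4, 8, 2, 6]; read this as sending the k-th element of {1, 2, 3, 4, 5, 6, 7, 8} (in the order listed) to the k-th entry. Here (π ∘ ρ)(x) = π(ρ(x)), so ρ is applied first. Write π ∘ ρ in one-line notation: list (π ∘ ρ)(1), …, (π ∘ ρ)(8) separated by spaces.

8 2 1 5 6 4 7 3

Chase each element through ρ then π: 1 → 3 → 8; 2 → 7 → 2; 3 → 1 → 1; 4 → 5 → 5; 5 → 4 → 6; 6 → 8 → 4; 7 → 2 → 7; 8 → 6 → 3.
So π ∘ ρ in one-line form is 8 2 1 5 6 4 7 3.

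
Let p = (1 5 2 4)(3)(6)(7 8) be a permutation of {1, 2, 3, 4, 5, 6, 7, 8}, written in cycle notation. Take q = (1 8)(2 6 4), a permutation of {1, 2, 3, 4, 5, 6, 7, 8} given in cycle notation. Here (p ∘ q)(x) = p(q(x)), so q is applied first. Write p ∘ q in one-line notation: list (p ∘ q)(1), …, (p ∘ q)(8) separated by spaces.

7 6 3 4 2 1 8 5

For each element, apply q then p: 1 → 8 → 7; 2 → 6 → 6; 3 → 3 → 3; 4 → 2 → 4; 5 → 5 → 2; 6 → 4 → 1; 7 → 7 → 8; 8 → 1 → 5.
Collecting the images, p ∘ q = [7 6 3 4 2 1 8 5].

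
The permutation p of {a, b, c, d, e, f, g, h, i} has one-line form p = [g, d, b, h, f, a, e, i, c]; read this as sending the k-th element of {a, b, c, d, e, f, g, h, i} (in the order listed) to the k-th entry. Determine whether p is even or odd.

In disjoint-cycle form the cycle lengths are 5, 4.
A cycle is odd iff its length is even; p has 1 even-length cycle, so sgn(p) = (−1)^1 and p is odd.

odd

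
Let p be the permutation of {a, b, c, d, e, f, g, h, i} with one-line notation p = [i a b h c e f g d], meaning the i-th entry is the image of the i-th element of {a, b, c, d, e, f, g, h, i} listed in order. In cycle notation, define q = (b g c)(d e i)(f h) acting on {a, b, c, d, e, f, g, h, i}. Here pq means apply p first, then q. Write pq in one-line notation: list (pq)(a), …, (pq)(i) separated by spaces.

(pq)(x) = q(p(x)). Computing each image: q(p(a)) = q(i) = d, q(p(b)) = q(a) = a, q(p(c)) = q(b) = g, q(p(d)) = q(h) = f, q(p(e)) = q(c) = b, q(p(f)) = q(e) = i, q(p(g)) = q(f) = h, q(p(h)) = q(g) = c, q(p(i)) = q(d) = e.
Hence pq = [d a g f b i h c e].

d a g f b i h c e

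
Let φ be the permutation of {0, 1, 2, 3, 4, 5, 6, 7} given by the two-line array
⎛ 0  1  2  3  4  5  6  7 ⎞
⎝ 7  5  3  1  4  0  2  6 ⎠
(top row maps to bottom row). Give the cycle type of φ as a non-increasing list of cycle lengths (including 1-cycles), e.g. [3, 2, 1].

The disjoint cycles are (0, 7, 6, 2, 3, 1, 5)(4), with lengths 7, 1 in non-increasing order.

[7, 1]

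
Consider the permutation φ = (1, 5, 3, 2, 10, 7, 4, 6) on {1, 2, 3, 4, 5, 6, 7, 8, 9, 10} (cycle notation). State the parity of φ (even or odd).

odd

The cycle lengths are 8, 1, 1.
A cycle is odd iff its length is even; φ has 1 even-length cycle, so sgn(φ) = (−1)^1 and φ is odd.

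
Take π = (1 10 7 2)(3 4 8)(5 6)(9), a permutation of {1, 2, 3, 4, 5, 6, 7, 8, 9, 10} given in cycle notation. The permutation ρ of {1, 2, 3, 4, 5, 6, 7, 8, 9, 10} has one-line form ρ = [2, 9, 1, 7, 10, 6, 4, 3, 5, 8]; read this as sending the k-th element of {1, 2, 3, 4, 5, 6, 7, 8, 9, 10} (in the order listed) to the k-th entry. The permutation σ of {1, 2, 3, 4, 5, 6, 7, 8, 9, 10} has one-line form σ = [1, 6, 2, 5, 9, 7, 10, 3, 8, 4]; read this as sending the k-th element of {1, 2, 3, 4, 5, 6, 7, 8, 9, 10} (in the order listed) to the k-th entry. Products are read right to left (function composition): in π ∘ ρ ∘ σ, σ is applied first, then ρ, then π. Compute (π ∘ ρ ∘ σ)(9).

4

Chase 9: σ(9) = 8; ρ(8) = 3; π(3) = 4. Hence (π ∘ ρ ∘ σ)(9) = 4.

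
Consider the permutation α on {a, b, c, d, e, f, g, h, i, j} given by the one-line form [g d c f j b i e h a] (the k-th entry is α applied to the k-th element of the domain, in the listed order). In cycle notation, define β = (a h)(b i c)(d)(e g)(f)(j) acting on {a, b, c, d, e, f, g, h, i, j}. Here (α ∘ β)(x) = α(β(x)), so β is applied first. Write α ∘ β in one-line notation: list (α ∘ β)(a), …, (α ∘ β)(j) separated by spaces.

e h d f i b j g c a

For each element, apply β then α: a → h → e; b → i → h; c → b → d; d → d → f; e → g → i; f → f → b; g → e → j; h → a → g; i → c → c; j → j → a.
Collecting the images, α ∘ β = [e h d f i b j g c a].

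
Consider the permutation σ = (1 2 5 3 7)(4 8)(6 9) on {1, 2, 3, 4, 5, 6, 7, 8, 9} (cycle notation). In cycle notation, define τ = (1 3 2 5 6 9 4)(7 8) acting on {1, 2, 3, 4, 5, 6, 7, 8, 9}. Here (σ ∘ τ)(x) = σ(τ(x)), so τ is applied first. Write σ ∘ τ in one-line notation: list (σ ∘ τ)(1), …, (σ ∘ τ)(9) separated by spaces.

Chase each element through τ then σ: 1 → 3 → 7; 2 → 5 → 3; 3 → 2 → 5; 4 → 1 → 2; 5 → 6 → 9; 6 → 9 → 6; 7 → 8 → 4; 8 → 7 → 1; 9 → 4 → 8.
So σ ∘ τ in one-line form is 7 3 5 2 9 6 4 1 8.

7 3 5 2 9 6 4 1 8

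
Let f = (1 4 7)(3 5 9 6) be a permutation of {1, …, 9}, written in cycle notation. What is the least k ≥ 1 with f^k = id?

12

The cycle type of f is (4, 3, 1, 1).
The order of f is the least common multiple of its cycle lengths: lcm(4, 3) = 12.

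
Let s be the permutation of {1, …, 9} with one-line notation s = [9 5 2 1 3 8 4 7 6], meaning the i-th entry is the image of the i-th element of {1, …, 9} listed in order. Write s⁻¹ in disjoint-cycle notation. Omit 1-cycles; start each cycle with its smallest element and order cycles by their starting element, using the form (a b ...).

First write s in disjoint cycles: (1 9 6 8 7 4)(2 5 3).
Reversing each cycle (and rotating so the smallest element leads) gives s⁻¹ = (1 4 7 8 6 9)(2 3 5).

(1 4 7 8 6 9)(2 3 5)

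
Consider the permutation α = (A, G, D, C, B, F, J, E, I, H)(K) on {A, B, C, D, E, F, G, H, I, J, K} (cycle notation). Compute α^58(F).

C

F lies in the 10-cycle (A, G, D, C, B, F, J, E, I, H).
Powers repeat with period 10 on this cycle, and 58 mod 10 = 8, so α^58(F) = α^8(F).
Advancing 8 steps from F: F → J → E → I → H → A → G → D → C.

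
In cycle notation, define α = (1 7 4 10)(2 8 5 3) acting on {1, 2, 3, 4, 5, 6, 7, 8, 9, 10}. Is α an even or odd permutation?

The cycle lengths are 4, 4, 1, 1.
A cycle is odd iff its length is even; α has 2 even-length cycles, so sgn(α) = (−1)^2 and α is even.

even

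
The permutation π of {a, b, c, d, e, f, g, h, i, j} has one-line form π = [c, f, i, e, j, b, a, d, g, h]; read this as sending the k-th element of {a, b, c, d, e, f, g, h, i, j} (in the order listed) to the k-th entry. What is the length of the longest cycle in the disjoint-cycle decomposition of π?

Decomposing into disjoint cycles gives (a, c, i, g)(b, f)(d, e, j, h); the longest has length 4.

4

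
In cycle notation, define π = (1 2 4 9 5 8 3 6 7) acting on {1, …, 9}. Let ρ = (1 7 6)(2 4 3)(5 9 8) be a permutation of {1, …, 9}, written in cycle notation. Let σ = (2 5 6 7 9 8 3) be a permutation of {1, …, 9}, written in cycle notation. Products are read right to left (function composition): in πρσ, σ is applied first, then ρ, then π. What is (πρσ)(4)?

Chase 4: σ(4) = 4; ρ(4) = 3; π(3) = 6. Hence (πρσ)(4) = 6.

6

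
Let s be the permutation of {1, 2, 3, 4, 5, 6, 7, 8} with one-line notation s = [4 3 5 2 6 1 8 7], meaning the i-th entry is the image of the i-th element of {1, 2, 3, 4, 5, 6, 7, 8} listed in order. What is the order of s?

Decomposing into disjoint cycles gives cycle lengths 6, 2.
The order is lcm(6, 2) = 6.

6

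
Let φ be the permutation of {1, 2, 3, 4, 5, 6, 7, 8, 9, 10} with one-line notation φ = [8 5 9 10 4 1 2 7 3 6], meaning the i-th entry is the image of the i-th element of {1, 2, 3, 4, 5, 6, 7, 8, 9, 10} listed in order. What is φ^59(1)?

Tracing 1 → 8 → … returns to 1 after 8 steps, so 1 lies in an 8-cycle (1 8 7 2 5 4 10 6).
Since the cycle has length 8, φ^59 acts on it the same as φ^3 (59 mod 8 = 3).
Advancing 3 steps from 1: 1 → 8 → 7 → 2.

2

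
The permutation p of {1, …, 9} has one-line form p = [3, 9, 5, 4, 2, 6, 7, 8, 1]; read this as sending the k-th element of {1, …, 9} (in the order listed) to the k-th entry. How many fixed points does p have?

The fixed points (elements with p(x) = x) are {4, 6, 7, 8}, so there are 4.

4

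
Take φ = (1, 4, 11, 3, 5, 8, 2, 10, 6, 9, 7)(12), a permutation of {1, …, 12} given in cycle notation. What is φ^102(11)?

8

11 lies in the 11-cycle (1, 4, 11, 3, 5, 8, 2, 10, 6, 9, 7).
Powers repeat with period 11 on this cycle, and 102 mod 11 = 3, so φ^102(11) = φ^3(11).
Advancing 3 steps from 11: 11 → 3 → 5 → 8.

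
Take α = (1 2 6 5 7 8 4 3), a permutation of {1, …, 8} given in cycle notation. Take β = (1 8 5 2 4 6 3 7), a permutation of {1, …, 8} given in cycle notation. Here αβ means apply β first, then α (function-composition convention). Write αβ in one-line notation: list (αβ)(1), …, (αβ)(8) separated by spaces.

4 3 8 5 6 1 2 7

For each element, apply β then α: 1 → 8 → 4; 2 → 4 → 3; 3 → 7 → 8; 4 → 6 → 5; 5 → 2 → 6; 6 → 3 → 1; 7 → 1 → 2; 8 → 5 → 7.
So αβ in one-line form is 4 3 8 5 6 1 2 7.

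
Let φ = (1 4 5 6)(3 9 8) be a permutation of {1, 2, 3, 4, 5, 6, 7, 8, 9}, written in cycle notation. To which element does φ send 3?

Within (3 9 8), 3 ↦ 9.

9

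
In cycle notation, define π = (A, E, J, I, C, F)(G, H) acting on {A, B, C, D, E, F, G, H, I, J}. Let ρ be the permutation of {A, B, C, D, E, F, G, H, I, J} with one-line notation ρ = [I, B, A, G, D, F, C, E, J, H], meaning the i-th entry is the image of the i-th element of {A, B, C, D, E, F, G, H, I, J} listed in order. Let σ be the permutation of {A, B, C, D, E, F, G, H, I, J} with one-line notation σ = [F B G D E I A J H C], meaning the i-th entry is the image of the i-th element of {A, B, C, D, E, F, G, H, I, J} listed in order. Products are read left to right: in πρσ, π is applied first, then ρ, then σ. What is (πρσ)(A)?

Chase A: π(A) = E; ρ(E) = D; σ(D) = D. Hence (πρσ)(A) = D.

D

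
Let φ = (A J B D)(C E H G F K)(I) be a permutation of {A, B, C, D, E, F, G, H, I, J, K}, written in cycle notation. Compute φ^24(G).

G

G lies in the 6-cycle (C E H G F K).
Powers repeat with period 6 on this cycle, and 24 mod 6 = 0, so φ^24(G) = φ^0(G).
So φ^24(G) = G.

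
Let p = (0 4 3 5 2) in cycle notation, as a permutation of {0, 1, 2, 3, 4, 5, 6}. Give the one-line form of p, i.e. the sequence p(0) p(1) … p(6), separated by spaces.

Each element maps to the next entry in its cycle (wrapping to the front): 0↦4, 1↦1, 2↦0, 3↦5, 4↦3, 5↦2, 6↦6.
Listing these in domain order gives 4 1 0 5 3 2 6.

4 1 0 5 3 2 6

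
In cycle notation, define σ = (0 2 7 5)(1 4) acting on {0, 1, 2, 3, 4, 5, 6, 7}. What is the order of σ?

The disjoint cycles have lengths 4, 2, 1, 1.
The order of σ is the least common multiple of its cycle lengths: lcm(4, 2) = 4.

4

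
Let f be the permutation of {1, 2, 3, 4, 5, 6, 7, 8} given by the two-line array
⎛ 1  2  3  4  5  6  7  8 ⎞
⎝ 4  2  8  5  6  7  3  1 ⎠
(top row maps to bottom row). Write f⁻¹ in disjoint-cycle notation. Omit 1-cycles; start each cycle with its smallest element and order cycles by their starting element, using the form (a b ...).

(1 8 3 7 6 5 4)

The cycle decomposition of f is (1 4 5 6 7 3 8).
Reversing each cycle (and rotating so the smallest element leads) gives f⁻¹ = (1 8 3 7 6 5 4).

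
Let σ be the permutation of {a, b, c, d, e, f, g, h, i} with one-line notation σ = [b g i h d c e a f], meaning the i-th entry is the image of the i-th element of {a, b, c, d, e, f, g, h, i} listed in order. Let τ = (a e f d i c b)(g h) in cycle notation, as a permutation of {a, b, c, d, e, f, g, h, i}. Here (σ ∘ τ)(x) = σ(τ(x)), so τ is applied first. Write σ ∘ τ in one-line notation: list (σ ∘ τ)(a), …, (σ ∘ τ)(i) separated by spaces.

(σ ∘ τ)(x) = σ(τ(x)). Computing each image: σ(τ(a)) = σ(e) = d, σ(τ(b)) = σ(a) = b, σ(τ(c)) = σ(b) = g, σ(τ(d)) = σ(i) = f, σ(τ(e)) = σ(f) = c, σ(τ(f)) = σ(d) = h, σ(τ(g)) = σ(h) = a, σ(τ(h)) = σ(g) = e, σ(τ(i)) = σ(c) = i.
Hence σ ∘ τ = [d b g f c h a e i].

d b g f c h a e i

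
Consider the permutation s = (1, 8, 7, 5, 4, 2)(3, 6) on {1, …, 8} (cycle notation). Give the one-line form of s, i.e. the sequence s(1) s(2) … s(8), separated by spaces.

Image by image: 1↦8, 2↦1, 3↦6, 4↦2, 5↦4, 6↦3, 7↦5, 8↦7.
Listing these in domain order gives 8 1 6 2 4 3 5 7.

8 1 6 2 4 3 5 7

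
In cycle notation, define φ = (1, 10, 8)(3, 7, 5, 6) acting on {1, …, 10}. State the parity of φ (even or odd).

The cycle lengths are 4, 3, 1, 1, 1.
A cycle of length ℓ contributes ℓ−1 transpositions, so φ is a product of 3 + 2 = 5 transpositions — odd.

odd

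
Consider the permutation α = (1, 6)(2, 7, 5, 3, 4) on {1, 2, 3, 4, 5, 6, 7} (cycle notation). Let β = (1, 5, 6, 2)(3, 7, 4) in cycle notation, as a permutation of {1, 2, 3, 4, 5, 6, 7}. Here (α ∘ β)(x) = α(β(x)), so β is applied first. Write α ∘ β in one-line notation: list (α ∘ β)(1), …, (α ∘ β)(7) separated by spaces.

Chase each element through β then α: 1 → 5 → 3; 2 → 1 → 6; 3 → 7 → 5; 4 → 3 → 4; 5 → 6 → 1; 6 → 2 → 7; 7 → 4 → 2.
Collecting the images, α ∘ β = [3 6 5 4 1 7 2].

3 6 5 4 1 7 2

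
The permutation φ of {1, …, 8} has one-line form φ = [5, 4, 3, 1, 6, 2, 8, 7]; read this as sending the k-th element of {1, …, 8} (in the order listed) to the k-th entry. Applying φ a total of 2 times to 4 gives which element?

5

Tracing 4 → 1 → … returns to 4 after 5 steps, so 4 lies in a 5-cycle (1, 5, 6, 2, 4).
Stepping 2 places around the cycle: 4 → 1 → 5.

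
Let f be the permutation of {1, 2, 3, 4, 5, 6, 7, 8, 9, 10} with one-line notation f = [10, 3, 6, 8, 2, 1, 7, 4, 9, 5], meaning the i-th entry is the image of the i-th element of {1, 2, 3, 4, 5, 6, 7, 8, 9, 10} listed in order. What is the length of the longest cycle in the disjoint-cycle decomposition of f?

Decomposing into disjoint cycles gives (1, 10, 5, 2, 3, 6)(4, 8); the longest has length 6.

6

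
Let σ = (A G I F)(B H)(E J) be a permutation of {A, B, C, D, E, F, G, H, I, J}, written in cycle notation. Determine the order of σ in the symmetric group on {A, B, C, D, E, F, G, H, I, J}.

The disjoint cycles have lengths 4, 2, 2, 1, 1.
The order is lcm(4, 2, 2) = 4.

4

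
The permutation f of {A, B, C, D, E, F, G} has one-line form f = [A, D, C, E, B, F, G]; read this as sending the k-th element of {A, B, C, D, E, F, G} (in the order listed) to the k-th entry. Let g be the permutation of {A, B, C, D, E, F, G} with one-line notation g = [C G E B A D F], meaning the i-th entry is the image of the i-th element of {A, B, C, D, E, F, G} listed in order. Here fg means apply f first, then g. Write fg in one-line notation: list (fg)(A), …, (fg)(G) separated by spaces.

C B E A G D F

(fg)(x) = g(f(x)). Computing each image: g(f(A)) = g(A) = C, g(f(B)) = g(D) = B, g(f(C)) = g(C) = E, g(f(D)) = g(E) = A, g(f(E)) = g(B) = G, g(f(F)) = g(F) = D, g(f(G)) = g(G) = F.
Hence fg = [C B E A G D F].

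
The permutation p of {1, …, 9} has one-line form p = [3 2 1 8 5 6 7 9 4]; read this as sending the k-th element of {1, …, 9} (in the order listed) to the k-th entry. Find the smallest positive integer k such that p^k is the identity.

6

Decomposing into disjoint cycles gives cycle lengths 3, 2, 1, 1, 1, 1.
Since disjoint cycles commute, ord(p) = lcm(3, 2) = 6.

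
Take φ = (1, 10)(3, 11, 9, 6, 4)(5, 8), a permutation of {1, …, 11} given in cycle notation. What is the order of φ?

The cycle type of φ is (5, 2, 2, 1, 1).
Since disjoint cycles commute, ord(φ) = lcm(5, 2, 2) = 10.

10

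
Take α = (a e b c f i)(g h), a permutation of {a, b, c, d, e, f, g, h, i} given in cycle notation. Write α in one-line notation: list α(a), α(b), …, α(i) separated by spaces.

e c f d b i h g a

Reading each image from the cycles: a↦e, b↦c, c↦f, d↦d, e↦b, f↦i, g↦h, h↦g, i↦a.
So the one-line form is e c f d b i h g a.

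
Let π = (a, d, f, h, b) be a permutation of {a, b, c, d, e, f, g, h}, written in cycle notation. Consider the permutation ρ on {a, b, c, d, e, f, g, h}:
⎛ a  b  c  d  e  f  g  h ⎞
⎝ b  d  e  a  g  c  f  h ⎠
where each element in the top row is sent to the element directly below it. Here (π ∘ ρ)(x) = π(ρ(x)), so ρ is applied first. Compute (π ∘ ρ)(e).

g

(π ∘ ρ)(e) = π(ρ(e)). ρ(e) = g, then π(g) = g. So (π ∘ ρ)(e) = g.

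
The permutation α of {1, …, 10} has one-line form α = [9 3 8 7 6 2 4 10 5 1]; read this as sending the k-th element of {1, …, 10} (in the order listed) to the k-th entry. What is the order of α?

Writing α as disjoint cycles, the cycle lengths are 8, 2.
Since disjoint cycles commute, ord(α) = lcm(8, 2) = 8.

8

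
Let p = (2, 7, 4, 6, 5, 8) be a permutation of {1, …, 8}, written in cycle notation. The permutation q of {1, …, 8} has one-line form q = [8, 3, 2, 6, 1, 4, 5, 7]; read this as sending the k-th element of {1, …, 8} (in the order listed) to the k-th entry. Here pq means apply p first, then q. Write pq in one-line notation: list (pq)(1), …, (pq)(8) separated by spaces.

8 5 2 4 7 1 6 3

Chase each element through p then q: 1 → 1 → 8; 2 → 7 → 5; 3 → 3 → 2; 4 → 6 → 4; 5 → 8 → 7; 6 → 5 → 1; 7 → 4 → 6; 8 → 2 → 3.
Collecting the images, pq = [8 5 2 4 7 1 6 3].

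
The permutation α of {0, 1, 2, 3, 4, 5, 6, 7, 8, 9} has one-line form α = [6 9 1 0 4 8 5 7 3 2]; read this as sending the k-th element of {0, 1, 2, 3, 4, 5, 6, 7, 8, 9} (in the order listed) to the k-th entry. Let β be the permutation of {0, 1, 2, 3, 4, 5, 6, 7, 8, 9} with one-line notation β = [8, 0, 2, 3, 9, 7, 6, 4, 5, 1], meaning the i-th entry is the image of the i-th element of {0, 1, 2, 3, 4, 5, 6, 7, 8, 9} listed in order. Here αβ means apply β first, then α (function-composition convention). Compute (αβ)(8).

8

β(8) = 5, then α(5) = 8; composing gives (αβ)(8) = 8.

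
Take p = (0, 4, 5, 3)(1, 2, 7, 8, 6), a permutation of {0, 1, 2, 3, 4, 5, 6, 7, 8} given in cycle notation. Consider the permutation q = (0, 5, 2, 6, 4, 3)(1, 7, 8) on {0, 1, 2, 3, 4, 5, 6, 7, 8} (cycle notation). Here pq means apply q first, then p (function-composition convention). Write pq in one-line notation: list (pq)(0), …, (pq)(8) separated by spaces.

3 8 1 4 0 7 5 6 2

(pq)(x) = p(q(x)). Computing each image: p(q(0)) = p(5) = 3, p(q(1)) = p(7) = 8, p(q(2)) = p(6) = 1, p(q(3)) = p(0) = 4, p(q(4)) = p(3) = 0, p(q(5)) = p(2) = 7, p(q(6)) = p(4) = 5, p(q(7)) = p(8) = 6, p(q(8)) = p(1) = 2.
Hence pq = [3 8 1 4 0 7 5 6 2].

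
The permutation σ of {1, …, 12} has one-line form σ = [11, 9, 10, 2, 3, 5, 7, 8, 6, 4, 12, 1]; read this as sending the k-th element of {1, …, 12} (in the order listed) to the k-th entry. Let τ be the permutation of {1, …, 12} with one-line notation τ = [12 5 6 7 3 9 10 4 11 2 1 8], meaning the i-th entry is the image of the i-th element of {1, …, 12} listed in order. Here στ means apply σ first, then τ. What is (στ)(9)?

9

(στ)(9) = τ(σ(9)). σ(9) = 6, then τ(6) = 9. So (στ)(9) = 9.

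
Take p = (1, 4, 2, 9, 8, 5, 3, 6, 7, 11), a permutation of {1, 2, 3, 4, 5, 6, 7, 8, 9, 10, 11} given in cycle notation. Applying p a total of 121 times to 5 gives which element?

5 lies in the 10-cycle (1, 4, 2, 9, 8, 5, 3, 6, 7, 11).
Since the cycle has length 10, p^121 acts on it the same as p^1 (121 mod 10 = 1).
Stepping 1 place around the cycle: 5 → 3.

3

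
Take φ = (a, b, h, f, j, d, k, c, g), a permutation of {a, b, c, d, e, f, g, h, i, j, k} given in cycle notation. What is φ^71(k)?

d

k lies in the 9-cycle (a, b, h, f, j, d, k, c, g).
Powers repeat with period 9 on this cycle, and 71 mod 9 = 8, so φ^71(k) = φ^8(k).
Advancing 8 steps from k: k → c → g → a → b → h → f → j → d.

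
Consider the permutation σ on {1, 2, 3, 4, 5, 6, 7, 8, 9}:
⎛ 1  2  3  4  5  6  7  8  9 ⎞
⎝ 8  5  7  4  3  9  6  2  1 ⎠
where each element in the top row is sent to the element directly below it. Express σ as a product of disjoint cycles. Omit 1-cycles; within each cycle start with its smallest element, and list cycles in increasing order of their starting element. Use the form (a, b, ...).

Start at 1 and follow images: 1 → 8 → 2 → 5 → 3 → 7 → 6 → 9 → 1, giving the cycle (1, 8, 2, 5, 3, 7, 6, 9).
Continuing from each remaining unvisited element yields (1, 8, 2, 5, 3, 7, 6, 9).

(1, 8, 2, 5, 3, 7, 6, 9)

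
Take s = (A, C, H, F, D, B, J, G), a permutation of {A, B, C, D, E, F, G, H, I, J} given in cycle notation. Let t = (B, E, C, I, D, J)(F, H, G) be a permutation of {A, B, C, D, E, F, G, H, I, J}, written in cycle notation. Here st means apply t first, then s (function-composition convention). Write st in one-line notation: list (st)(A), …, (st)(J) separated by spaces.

C E I G H F D A B J

(st)(x) = s(t(x)). Computing each image: s(t(A)) = s(A) = C, s(t(B)) = s(E) = E, s(t(C)) = s(I) = I, s(t(D)) = s(J) = G, s(t(E)) = s(C) = H, s(t(F)) = s(H) = F, s(t(G)) = s(F) = D, s(t(H)) = s(G) = A, s(t(I)) = s(D) = B, s(t(J)) = s(B) = J.
Hence st = [C E I G H F D A B J].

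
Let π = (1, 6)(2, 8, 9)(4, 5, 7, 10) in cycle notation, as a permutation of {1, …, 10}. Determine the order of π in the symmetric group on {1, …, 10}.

12

The disjoint cycles have lengths 4, 3, 2, 1.
The order is lcm(4, 3, 2) = 12.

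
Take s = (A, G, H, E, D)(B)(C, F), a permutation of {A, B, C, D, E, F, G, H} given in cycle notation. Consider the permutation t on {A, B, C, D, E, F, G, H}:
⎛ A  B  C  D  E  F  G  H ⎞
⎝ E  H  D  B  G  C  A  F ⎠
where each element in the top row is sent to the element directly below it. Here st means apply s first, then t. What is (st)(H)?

G

(st)(H) = t(s(H)). s(H) = E, then t(E) = G. So (st)(H) = G.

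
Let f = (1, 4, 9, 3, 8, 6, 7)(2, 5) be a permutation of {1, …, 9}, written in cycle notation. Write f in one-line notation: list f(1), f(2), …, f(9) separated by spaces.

Image by image: 1↦4, 2↦5, 3↦8, 4↦9, 5↦2, 6↦7, 7↦1, 8↦6, 9↦3.
Listing these in domain order gives 4 5 8 9 2 7 1 6 3.

4 5 8 9 2 7 1 6 3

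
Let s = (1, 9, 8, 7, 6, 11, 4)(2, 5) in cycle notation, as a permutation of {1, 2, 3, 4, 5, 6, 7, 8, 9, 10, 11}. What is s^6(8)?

8 lies in the 7-cycle (1, 9, 8, 7, 6, 11, 4).
Advancing 6 steps from 8: 8 → 7 → 6 → 11 → 4 → 1 → 9.

9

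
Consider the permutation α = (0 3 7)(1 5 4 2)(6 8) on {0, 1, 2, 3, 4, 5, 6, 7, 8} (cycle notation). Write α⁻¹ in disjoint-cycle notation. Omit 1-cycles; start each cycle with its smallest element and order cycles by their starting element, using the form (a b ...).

(0 7 3)(1 2 4 5)(6 8)

If α sends a → b within a cycle, α⁻¹ sends b → a; equivalently, reverse each cycle.
After reversing and putting each cycle's least element first, α⁻¹ = (0 7 3)(1 2 4 5)(6 8).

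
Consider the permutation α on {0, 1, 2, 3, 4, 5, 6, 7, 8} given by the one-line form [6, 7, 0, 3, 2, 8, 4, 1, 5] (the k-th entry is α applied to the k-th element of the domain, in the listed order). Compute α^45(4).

2

Tracing 4 → 2 → … returns to 4 after 4 steps, so 4 lies in a 4-cycle (0 6 4 2).
On a 4-cycle, α^4 is the identity, so α^45 = α^1 there (45 ≡ 1 mod 4).
Advancing 1 step from 4: 4 → 2.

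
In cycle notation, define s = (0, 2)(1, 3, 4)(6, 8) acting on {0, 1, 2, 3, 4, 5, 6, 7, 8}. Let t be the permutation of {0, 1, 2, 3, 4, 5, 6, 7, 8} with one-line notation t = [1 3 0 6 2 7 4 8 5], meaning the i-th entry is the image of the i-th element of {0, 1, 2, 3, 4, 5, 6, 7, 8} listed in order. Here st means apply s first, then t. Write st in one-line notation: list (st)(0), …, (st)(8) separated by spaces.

For each element, apply s then t: 0 → 2 → 0; 1 → 3 → 6; 2 → 0 → 1; 3 → 4 → 2; 4 → 1 → 3; 5 → 5 → 7; 6 → 8 → 5; 7 → 7 → 8; 8 → 6 → 4.
Collecting the images, st = [0 6 1 2 3 7 5 8 4].

0 6 1 2 3 7 5 8 4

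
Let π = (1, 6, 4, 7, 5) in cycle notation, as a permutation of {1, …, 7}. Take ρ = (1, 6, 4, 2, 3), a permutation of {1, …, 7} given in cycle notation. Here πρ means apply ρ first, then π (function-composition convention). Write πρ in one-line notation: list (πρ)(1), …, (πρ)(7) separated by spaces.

Chase each element through ρ then π: 1 → 6 → 4; 2 → 3 → 3; 3 → 1 → 6; 4 → 2 → 2; 5 → 5 → 1; 6 → 4 → 7; 7 → 7 → 5.
Collecting the images, πρ = [4 3 6 2 1 7 5].

4 3 6 2 1 7 5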